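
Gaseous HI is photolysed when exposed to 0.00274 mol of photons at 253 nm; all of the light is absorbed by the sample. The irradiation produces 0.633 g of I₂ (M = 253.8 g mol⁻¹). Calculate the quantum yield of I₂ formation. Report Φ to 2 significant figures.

Φ = 0.91

Product: 0.633 g / 253.8 g mol⁻¹ = 0.002494 mol.
Φ = 0.002494 mol / 0.00274 mol photons = 0.91.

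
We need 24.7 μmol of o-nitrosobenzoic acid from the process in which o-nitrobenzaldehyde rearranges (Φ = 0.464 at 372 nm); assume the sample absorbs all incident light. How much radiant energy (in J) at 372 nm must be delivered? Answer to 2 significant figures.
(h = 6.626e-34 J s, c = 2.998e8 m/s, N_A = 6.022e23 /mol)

17 J

Product: 24.7 μmol = 2.47e-5 mol.
Photons that must be absorbed: 2.47e-5 / 0.464 = 5.323e-5 mol.
Photon energy: hc/λ = 5.340e-19 J; per mole, 3.216e5 J mol⁻¹.
Energy required: 5.323e-5 × 3.216e5 = 17 J.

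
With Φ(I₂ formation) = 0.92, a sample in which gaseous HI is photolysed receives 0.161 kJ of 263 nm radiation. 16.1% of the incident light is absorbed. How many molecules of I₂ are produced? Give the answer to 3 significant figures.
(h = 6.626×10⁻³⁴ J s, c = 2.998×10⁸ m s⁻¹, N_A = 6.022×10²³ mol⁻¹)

Photon energy at 263 nm: hc/λ = (6.626×10⁻³⁴)(2.998×10⁸)/(263×10⁻⁹) = 7.553×10⁻¹⁹ J.
Incident energy: 0.161 kJ = 161 J.
Photons incident: 161 / 7.553×10⁻¹⁹ = 2.132×10²⁰, i.e. 2.132×10²⁰/6.022×10²³ = 3.540×10⁻⁴ mol.
Photons absorbed: 0.161 × 3.540×10⁻⁴ = 5.699×10⁻⁵ mol.
Product: Φ × n_abs = 0.92 × 5.699×10⁻⁵ = 5.243×10⁻⁵ mol.
As a count: 5.243×10⁻⁵ × 6.022×10²³ = 3.16×10¹⁹.

3.16×10¹⁹ molecules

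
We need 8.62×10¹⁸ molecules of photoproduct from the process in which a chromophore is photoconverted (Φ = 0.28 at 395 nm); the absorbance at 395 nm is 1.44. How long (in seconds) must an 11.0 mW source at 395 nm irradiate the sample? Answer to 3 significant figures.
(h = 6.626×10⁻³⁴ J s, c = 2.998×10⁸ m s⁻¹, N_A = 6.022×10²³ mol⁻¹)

Product: 8.62×10¹⁸ / 6.022×10²³ = 1.431×10⁻⁵ mol.
Photons that must be absorbed: 1.431×10⁻⁵ / 0.28 = 5.111×10⁻⁵ mol.
Fraction absorbed: 1 − 10^(−1.44) = 0.9637.
Incident photons needed: 5.111×10⁻⁵ / 0.9637 = 5.304×10⁻⁵ mol.
Photon energy: hc/λ = 5.029×10⁻¹⁹ J; per mole, 3.028×10⁵ J mol⁻¹.
Energy required: 5.304×10⁻⁵ × 3.028×10⁵ = 16.06 J.
Time: 16.06 J / 0.011 W = 1460 s.

t ≈ 1460 s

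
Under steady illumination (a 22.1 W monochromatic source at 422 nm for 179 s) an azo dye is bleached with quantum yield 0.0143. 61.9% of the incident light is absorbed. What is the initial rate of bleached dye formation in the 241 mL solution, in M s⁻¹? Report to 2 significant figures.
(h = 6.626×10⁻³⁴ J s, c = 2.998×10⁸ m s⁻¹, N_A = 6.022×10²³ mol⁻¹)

Photon energy at 422 nm: hc/λ = (6.626×10⁻³⁴)(2.998×10⁸)/(422×10⁻⁹) = 4.707×10⁻¹⁹ J.
Energy delivered: (22.1 W)(179 s) = 3956 J.
Photons incident: 3956 / 4.707×10⁻¹⁹ = 8.405×10²¹, i.e. 8.405×10²¹/6.022×10²³ = 0.01396 mol.
Photons absorbed: 0.619 × 0.01396 = 0.008641 mol.
Product formed: 0.0143 × 0.008641 = 1.236×10⁻⁴ mol.
Rate: 1.236×10⁻⁴ mol / (179 s × 0.241 L) = 2.9×10⁻⁶ M s⁻¹.

2.9×10⁻⁶ M s⁻¹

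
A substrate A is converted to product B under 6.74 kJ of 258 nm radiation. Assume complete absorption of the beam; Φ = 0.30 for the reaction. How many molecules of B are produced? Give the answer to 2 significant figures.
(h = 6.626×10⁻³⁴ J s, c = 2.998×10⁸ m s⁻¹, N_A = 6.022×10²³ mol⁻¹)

2.6×10²¹ molecules

Photon energy at 258 nm: hc/λ = (6.626×10⁻³⁴)(2.998×10⁸)/(258×10⁻⁹) = 7.700×10⁻¹⁹ J.
Incident energy: 6.74 kJ = 6740 J.
Photons incident: 6740 / 7.700×10⁻¹⁹ = 8.753×10²¹, i.e. 8.753×10²¹/6.022×10²³ = 0.01454 mol.
Product: Φ × n_abs = 0.30 × 0.01454 = 0.004362 mol.
As a count: 0.004362 × 6.022×10²³ = 2.6×10²¹.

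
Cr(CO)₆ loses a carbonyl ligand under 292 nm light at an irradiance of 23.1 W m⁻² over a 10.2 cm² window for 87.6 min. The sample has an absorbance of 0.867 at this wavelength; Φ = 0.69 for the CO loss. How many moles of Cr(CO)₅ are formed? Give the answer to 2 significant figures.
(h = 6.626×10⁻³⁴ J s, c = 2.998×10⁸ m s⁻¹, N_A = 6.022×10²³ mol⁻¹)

Photon energy at 292 nm: hc/λ = (6.626×10⁻³⁴)(2.998×10⁸)/(292×10⁻⁹) = 6.803×10⁻¹⁹ J.
Energy delivered: (23.1 W m⁻²)(10.2×10⁻⁴ m²)(5256 s) = 123.8 J.
Photons incident: 123.8 / 6.803×10⁻¹⁹ = 1.820×10²⁰, i.e. 1.820×10²⁰/6.022×10²³ = 3.022×10⁻⁴ mol.
Fraction absorbed: 1 − 10^(−0.867) = 0.8642.
Photons absorbed: 0.8642 × 3.022×10⁻⁴ = 2.612×10⁻⁴ mol.
Product: Φ × n_abs = 0.69 × 2.612×10⁻⁴ = 1.802×10⁻⁴ mol.

1.8×10⁻⁴ mol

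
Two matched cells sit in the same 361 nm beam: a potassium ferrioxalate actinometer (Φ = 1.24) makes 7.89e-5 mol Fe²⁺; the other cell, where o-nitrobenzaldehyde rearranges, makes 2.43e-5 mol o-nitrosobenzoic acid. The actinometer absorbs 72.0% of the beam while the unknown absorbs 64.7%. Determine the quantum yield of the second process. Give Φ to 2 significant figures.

Photons absorbed by the actinometer: 7.89e-5 / 1.24 = 6.363e-5 mol.
Incident flux: 6.363e-5 / 0.720 = 8.838e-5 einstein.
Absorbed by unknown: 0.647 × 8.838e-5 = 5.718e-5 mol.
Φ(unknown) = 2.43e-5 / 5.718e-5 = 0.42.

Φ = 0.42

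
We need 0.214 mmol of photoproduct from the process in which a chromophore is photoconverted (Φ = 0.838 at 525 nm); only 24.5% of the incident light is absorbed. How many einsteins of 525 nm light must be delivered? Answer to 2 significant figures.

0.0010 einstein

Product: 0.214 mmol = 2.14×10⁻⁴ mol.
Photons that must be absorbed: 2.14×10⁻⁴ / 0.838 = 2.554×10⁻⁴ mol.
Incident photons needed: 2.554×10⁻⁴ / 0.245 = 0.001042 mol.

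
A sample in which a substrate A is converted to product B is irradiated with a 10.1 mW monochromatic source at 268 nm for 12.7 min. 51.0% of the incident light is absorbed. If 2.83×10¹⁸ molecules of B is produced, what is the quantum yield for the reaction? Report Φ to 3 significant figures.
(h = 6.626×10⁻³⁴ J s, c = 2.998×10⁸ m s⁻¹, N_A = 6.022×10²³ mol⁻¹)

Product: 2.83×10¹⁸ / 6.022×10²³ = 4.699×10⁻⁶ mol.
Photon energy at 268 nm: hc/λ = (6.626×10⁻³⁴)(2.998×10⁸)/(268×10⁻⁹) = 7.412×10⁻¹⁹ J.
Energy delivered: (10.1 mW)(762 s) = 7.696 J.
Photons incident: 7.696 / 7.412×10⁻¹⁹ = 1.038×10¹⁹, i.e. 1.038×10¹⁹/6.022×10²³ = 1.724×10⁻⁵ mol.
Photons absorbed: 0.510 × 1.724×10⁻⁵ = 8.792×10⁻⁶ mol.
Φ = 4.699×10⁻⁶ mol / 8.792×10⁻⁶ mol photons = 0.534.

Φ = 0.534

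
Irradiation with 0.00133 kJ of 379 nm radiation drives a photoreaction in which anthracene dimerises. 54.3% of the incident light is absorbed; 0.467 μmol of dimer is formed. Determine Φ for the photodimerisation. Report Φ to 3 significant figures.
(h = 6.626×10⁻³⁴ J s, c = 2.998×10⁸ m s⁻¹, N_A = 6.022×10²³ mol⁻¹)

Product: 0.467 μmol = 4.67×10⁻⁷ mol.
Photon energy at 379 nm: hc/λ = (6.626×10⁻³⁴)(2.998×10⁸)/(379×10⁻⁹) = 5.241×10⁻¹⁹ J.
Incident energy: 0.00133 kJ = 1.33 J.
Photons incident: 1.33 / 5.241×10⁻¹⁹ = 2.538×10¹⁸, i.e. 2.538×10¹⁸/6.022×10²³ = 4.215×10⁻⁶ mol.
Photons absorbed: 0.543 × 4.215×10⁻⁶ = 2.289×10⁻⁶ mol.
Φ = 4.67×10⁻⁷ mol / 2.289×10⁻⁶ mol photons = 0.204.

Φ = 0.204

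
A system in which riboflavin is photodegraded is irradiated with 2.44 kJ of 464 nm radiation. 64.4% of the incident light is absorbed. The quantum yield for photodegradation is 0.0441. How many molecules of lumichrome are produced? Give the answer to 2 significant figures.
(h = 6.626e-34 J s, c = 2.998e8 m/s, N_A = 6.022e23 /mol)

1.6e20 molecules

Photon energy at 464 nm: hc/λ = (6.626e-34)(2.998e8)/(464e-9) = 4.281e-19 J.
Incident energy: 2.44 kJ = 2440 J.
Photons incident: 2440 / 4.281e-19 = 5.700e21, i.e. 5.700e21/6.022e23 = 0.009465 mol.
Photons absorbed: 0.644 × 0.009465 = 0.006095 mol.
Product: Φ × n_abs = 0.0441 × 0.006095 = 2.688e-4 mol.
As a count: 2.688e-4 × 6.022e23 = 1.6e20.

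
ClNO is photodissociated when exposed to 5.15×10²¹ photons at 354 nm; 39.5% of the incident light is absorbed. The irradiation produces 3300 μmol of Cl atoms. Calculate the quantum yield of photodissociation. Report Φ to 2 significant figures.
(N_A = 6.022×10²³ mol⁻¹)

Product: 3300 μmol = 0.00330 mol.
Moles of photons: 5.15×10²¹ / 6.022×10²³ = 0.008552 mol.
Photons absorbed: 0.395 × 0.008552 = 0.003378 mol.
Φ = 0.00330 mol / 0.003378 mol photons = 0.98.

Φ = 0.98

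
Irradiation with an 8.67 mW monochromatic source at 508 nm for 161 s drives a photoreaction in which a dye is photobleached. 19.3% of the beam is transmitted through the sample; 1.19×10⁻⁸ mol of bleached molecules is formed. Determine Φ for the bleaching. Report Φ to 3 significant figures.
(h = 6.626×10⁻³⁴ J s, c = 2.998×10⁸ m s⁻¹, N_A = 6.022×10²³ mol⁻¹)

Φ = 0.00249

Photon energy at 508 nm: hc/λ = (6.626×10⁻³⁴)(2.998×10⁸)/(508×10⁻⁹) = 3.910×10⁻¹⁹ J.
Energy delivered: (8.67 mW)(161 s) = 1.396 J.
Photons incident: 1.396 / 3.910×10⁻¹⁹ = 3.570×10¹⁸, i.e. 3.570×10¹⁸/6.022×10²³ = 5.928×10⁻⁶ mol.
Fraction absorbed: 1 − 19.3/100 = 0.8070.
Photons absorbed: 0.8070 × 5.928×10⁻⁶ = 4.784×10⁻⁶ mol.
Φ = 1.19×10⁻⁸ mol / 4.784×10⁻⁶ mol photons = 0.00249.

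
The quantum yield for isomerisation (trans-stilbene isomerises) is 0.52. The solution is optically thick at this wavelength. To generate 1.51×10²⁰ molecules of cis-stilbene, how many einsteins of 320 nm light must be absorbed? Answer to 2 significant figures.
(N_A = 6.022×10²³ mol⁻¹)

4.8×10⁻⁴ einstein

Product: 1.51×10²⁰ / 6.022×10²³ = 2.507×10⁻⁴ mol.
Photons that must be absorbed: 2.507×10⁻⁴ / 0.52 = 4.821×10⁻⁴ mol.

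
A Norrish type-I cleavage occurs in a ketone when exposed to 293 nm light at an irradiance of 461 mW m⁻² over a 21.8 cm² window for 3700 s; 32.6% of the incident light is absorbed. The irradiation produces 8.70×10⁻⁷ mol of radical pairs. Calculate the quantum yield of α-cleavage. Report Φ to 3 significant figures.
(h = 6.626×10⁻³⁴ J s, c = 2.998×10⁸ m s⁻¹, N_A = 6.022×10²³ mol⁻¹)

Photon energy at 293 nm: hc/λ = (6.626×10⁻³⁴)(2.998×10⁸)/(293×10⁻⁹) = 6.780×10⁻¹⁹ J.
Energy delivered: (461 mW m⁻²)(21.8×10⁻⁴ m²)(3700 s) = 3.718 J.
Photons incident: 3.718 / 6.780×10⁻¹⁹ = 5.484×10¹⁸, i.e. 5.484×10¹⁸/6.022×10²³ = 9.107×10⁻⁶ mol.
Photons absorbed: 0.326 × 9.107×10⁻⁶ = 2.969×10⁻⁶ mol.
Φ = 8.70×10⁻⁷ mol / 2.969×10⁻⁶ mol photons = 0.293.

Φ = 0.293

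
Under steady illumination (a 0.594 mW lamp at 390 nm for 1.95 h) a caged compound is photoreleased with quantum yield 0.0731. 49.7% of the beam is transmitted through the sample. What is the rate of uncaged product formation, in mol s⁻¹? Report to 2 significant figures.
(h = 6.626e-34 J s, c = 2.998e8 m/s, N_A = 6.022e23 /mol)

Photon energy at 390 nm: hc/λ = (6.626e-34)(2.998e8)/(390e-9) = 5.094e-19 J.
Energy delivered: (0.594 mW)(7020 s) = 4.170 J.
Photons incident: 4.170 / 5.094e-19 = 8.186e18, i.e. 8.186e18/6.022e23 = 1.359e-5 mol.
Fraction absorbed: 1 − 49.7/100 = 0.5030.
Photons absorbed: 0.5030 × 1.359e-5 = 6.836e-6 mol.
Product formed: 0.0731 × 6.836e-6 = 4.997e-7 mol.
Rate: 4.997e-7 / 7020 s = 7.1e-11 mol s⁻¹.

7.1e-11 mol s⁻¹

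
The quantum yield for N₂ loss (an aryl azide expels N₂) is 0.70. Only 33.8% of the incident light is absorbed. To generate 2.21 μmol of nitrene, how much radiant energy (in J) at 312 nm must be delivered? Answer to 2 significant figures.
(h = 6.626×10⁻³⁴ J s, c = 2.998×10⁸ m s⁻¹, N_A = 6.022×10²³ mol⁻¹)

Product: 2.21 μmol = 2.21×10⁻⁶ mol.
Photons that must be absorbed: 2.21×10⁻⁶ / 0.70 = 3.157×10⁻⁶ mol.
Incident photons needed: 3.157×10⁻⁶ / 0.338 = 9.340×10⁻⁶ mol.
Photon energy: hc/λ = 6.367×10⁻¹⁹ J; per mole, 3.834×10⁵ J mol⁻¹.
Energy required: 9.340×10⁻⁶ × 3.834×10⁵ = 3.6 J.

3.6 J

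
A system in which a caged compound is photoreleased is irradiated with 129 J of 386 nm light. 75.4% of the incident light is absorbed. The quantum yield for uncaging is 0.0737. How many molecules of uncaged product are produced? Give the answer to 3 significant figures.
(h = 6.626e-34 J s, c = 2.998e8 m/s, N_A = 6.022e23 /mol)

1.39e19 molecules

Photon energy at 386 nm: hc/λ = (6.626e-34)(2.998e8)/(386e-9) = 5.146e-19 J.
Photons incident: 129 / 5.146e-19 = 2.507e20, i.e. 2.507e20/6.022e23 = 4.163e-4 mol.
Photons absorbed: 0.754 × 4.163e-4 = 3.139e-4 mol.
Product: Φ × n_abs = 0.0737 × 3.139e-4 = 2.313e-5 mol.
As a count: 2.313e-5 × 6.022e23 = 1.39e19.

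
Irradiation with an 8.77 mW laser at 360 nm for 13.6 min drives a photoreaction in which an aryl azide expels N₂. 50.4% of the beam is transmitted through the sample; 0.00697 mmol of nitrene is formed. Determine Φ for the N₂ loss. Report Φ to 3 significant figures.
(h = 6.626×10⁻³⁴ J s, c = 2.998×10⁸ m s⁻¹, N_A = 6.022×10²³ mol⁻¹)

Product: 0.00697 mmol = 6.97×10⁻⁶ mol.
Photon energy at 360 nm: hc/λ = (6.626×10⁻³⁴)(2.998×10⁸)/(360×10⁻⁹) = 5.518×10⁻¹⁹ J.
Energy delivered: (8.77 mW)(816 s) = 7.156 J.
Photons incident: 7.156 / 5.518×10⁻¹⁹ = 1.297×10¹⁹, i.e. 1.297×10¹⁹/6.022×10²³ = 2.154×10⁻⁵ mol.
Fraction absorbed: 1 − 50.4/100 = 0.4960.
Photons absorbed: 0.4960 × 2.154×10⁻⁵ = 1.068×10⁻⁵ mol.
Φ = 6.97×10⁻⁶ mol / 1.068×10⁻⁵ mol photons = 0.653.

Φ = 0.653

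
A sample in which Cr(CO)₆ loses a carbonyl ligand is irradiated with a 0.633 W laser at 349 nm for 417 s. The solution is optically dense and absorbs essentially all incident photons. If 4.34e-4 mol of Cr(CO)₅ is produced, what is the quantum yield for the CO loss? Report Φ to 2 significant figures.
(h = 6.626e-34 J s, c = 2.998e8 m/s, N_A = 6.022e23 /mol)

Φ = 0.56

Photon energy at 349 nm: hc/λ = (6.626e-34)(2.998e8)/(349e-9) = 5.692e-19 J.
Energy delivered: (0.633 W)(417 s) = 264.0 J.
Photons incident: 264.0 / 5.692e-19 = 4.638e20, i.e. 4.638e20/6.022e23 = 7.702e-4 mol.
Φ = 4.34e-4 mol / 7.702e-4 mol photons = 0.56.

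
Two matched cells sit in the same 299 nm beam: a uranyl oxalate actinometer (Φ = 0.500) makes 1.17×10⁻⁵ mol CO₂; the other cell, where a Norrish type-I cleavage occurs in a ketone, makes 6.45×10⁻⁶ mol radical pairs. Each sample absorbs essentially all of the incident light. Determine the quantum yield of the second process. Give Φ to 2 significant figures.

Photons absorbed by the actinometer: 1.17×10⁻⁵ / 0.500 = 2.340×10⁻⁵ mol.
Φ(unknown) = 6.45×10⁻⁶ / 2.340×10⁻⁵ = 0.28.

Φ = 0.28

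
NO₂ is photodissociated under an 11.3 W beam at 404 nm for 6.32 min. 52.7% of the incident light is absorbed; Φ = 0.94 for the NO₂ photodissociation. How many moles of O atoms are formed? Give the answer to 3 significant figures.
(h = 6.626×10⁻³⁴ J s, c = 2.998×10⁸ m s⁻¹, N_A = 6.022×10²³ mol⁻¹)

Photon energy at 404 nm: hc/λ = (6.626×10⁻³⁴)(2.998×10⁸)/(404×10⁻⁹) = 4.917×10⁻¹⁹ J.
Energy delivered: (11.3 W)(379.2 s) = 4285 J.
Photons incident: 4285 / 4.917×10⁻¹⁹ = 8.715×10²¹, i.e. 8.715×10²¹/6.022×10²³ = 0.01447 mol.
Photons absorbed: 0.527 × 0.01447 = 0.007626 mol.
Product: Φ × n_abs = 0.94 × 0.007626 = 0.007168 mol.

0.00717 mol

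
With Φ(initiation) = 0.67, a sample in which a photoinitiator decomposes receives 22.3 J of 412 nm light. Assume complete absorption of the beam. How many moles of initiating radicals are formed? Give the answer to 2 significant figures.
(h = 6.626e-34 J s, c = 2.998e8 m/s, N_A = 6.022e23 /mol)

5.1e-5 mol

Photon energy at 412 nm: hc/λ = (6.626e-34)(2.998e8)/(412e-9) = 4.822e-19 J.
Photons incident: 22.3 / 4.822e-19 = 4.625e19, i.e. 4.625e19/6.022e23 = 7.680e-5 mol.
Product: Φ × n_abs = 0.67 × 7.680e-5 = 5.146e-5 mol.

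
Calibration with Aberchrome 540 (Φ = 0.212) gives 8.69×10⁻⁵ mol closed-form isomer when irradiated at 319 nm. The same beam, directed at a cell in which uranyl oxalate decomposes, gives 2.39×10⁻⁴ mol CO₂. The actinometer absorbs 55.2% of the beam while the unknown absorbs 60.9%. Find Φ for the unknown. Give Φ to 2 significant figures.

Φ = 0.53

Photons absorbed by the actinometer: 8.69×10⁻⁵ / 0.212 = 4.099×10⁻⁴ mol.
Incident flux: 4.099×10⁻⁴ / 0.552 = 7.426×10⁻⁴ einstein.
Absorbed by unknown: 0.609 × 7.426×10⁻⁴ = 4.522×10⁻⁴ mol.
Φ(unknown) = 2.39×10⁻⁴ / 4.522×10⁻⁴ = 0.53.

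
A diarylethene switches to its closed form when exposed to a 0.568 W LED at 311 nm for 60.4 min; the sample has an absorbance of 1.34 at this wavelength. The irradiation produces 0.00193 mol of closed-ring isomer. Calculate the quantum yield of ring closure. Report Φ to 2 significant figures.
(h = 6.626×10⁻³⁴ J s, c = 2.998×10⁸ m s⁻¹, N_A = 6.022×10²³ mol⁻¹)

Photon energy at 311 nm: hc/λ = (6.626×10⁻³⁴)(2.998×10⁸)/(311×10⁻⁹) = 6.387×10⁻¹⁹ J.
Energy delivered: (0.568 W)(3624 s) = 2058 J.
Photons incident: 2058 / 6.387×10⁻¹⁹ = 3.222×10²¹, i.e. 3.222×10²¹/6.022×10²³ = 0.005350 mol.
Fraction absorbed: 1 − 10^(−1.34) = 0.9543.
Photons absorbed: 0.9543 × 0.005350 = 0.005106 mol.
Φ = 0.00193 mol / 0.005106 mol photons = 0.38.

Φ = 0.38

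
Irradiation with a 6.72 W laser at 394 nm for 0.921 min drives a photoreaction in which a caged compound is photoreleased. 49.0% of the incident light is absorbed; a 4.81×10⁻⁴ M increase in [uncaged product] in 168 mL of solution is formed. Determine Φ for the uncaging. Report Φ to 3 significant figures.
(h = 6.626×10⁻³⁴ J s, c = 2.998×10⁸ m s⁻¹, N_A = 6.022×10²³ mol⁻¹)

Product: (4.81×10⁻⁴ M)(0.168 L) = 8.081×10⁻⁵ mol.
Photon energy at 394 nm: hc/λ = (6.626×10⁻³⁴)(2.998×10⁸)/(394×10⁻⁹) = 5.042×10⁻¹⁹ J.
Energy delivered: (6.72 W)(55.26 s) = 371.3 J.
Photons incident: 371.3 / 5.042×10⁻¹⁹ = 7.364×10²⁰, i.e. 7.364×10²⁰/6.022×10²³ = 0.001223 mol.
Photons absorbed: 0.490 × 0.001223 = 5.993×10⁻⁴ mol.
Φ = 8.081×10⁻⁵ mol / 5.993×10⁻⁴ mol photons = 0.135.

Φ = 0.135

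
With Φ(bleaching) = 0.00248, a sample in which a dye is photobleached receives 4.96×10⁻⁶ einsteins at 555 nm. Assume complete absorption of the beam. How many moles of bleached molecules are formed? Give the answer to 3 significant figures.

1.23×10⁻⁸ mol

Product: Φ × n_abs = 0.00248 × 4.96×10⁻⁶ = 1.230×10⁻⁸ mol.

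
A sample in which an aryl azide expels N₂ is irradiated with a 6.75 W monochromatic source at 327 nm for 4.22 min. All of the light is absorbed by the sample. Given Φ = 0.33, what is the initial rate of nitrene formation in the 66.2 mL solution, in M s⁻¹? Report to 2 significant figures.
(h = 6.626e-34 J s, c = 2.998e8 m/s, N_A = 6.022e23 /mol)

9.2e-5 M s⁻¹

Photon energy at 327 nm: hc/λ = (6.626e-34)(2.998e8)/(327e-9) = 6.075e-19 J.
Energy delivered: (6.75 W)(253.2 s) = 1709 J.
Photons incident: 1709 / 6.075e-19 = 2.813e21, i.e. 2.813e21/6.022e23 = 0.004671 mol.
Product formed: 0.33 × 0.004671 = 0.001541 mol.
Rate: 0.001541 mol / (253.2 s × 0.0662 L) = 9.2e-5 M s⁻¹.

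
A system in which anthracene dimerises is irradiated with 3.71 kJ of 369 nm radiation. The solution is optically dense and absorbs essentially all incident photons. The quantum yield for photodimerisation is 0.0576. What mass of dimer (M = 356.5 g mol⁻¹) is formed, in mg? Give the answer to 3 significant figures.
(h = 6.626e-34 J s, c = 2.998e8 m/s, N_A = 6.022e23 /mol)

235 mg

Photon energy at 369 nm: hc/λ = (6.626e-34)(2.998e8)/(369e-9) = 5.383e-19 J.
Incident energy: 3.71 kJ = 3710 J.
Photons incident: 3710 / 5.383e-19 = 6.892e21, i.e. 6.892e21/6.022e23 = 0.01144 mol.
Product: Φ × n_abs = 0.0576 × 0.01144 = 6.589e-4 mol.
Mass: 6.589e-4 × 356.5 = 0.2349 g = 235 mg.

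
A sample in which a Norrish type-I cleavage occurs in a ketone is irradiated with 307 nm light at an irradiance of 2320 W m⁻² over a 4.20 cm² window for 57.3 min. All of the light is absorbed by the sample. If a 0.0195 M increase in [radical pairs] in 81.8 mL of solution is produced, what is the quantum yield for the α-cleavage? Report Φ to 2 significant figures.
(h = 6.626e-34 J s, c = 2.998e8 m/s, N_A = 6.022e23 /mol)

Φ = 0.19

Product: (0.0195 M)(0.0818 L) = 0.001595 mol.
Photon energy at 307 nm: hc/λ = (6.626e-34)(2.998e8)/(307e-9) = 6.471e-19 J.
Energy delivered: (2320 W m⁻²)(4.20e-4 m²)(3438 s) = 3350 J.
Photons incident: 3350 / 6.471e-19 = 5.177e21, i.e. 5.177e21/6.022e23 = 0.008597 mol.
Φ = 0.001595 mol / 0.008597 mol photons = 0.19.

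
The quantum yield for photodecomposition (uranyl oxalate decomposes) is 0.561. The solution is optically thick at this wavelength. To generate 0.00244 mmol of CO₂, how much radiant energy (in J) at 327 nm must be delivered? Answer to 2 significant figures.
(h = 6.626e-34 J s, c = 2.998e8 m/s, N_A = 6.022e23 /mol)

Product: 0.00244 mmol = 2.44e-6 mol.
Photons that must be absorbed: 2.44e-6 / 0.561 = 4.349e-6 mol.
Photon energy: hc/λ = 6.075e-19 J; per mole, 3.658e5 J mol⁻¹.
Energy required: 4.349e-6 × 3.658e5 = 1.6 J.

1.6 J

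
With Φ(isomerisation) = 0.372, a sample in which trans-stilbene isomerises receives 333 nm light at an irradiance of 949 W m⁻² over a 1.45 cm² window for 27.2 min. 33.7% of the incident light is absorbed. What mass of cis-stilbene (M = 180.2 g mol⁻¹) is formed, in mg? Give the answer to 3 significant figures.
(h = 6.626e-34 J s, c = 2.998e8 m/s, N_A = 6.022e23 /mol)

Photon energy at 333 nm: hc/λ = (6.626e-34)(2.998e8)/(333e-9) = 5.965e-19 J.
Energy delivered: (949 W m⁻²)(1.45e-4 m²)(1632 s) = 224.6 J.
Photons incident: 224.6 / 5.965e-19 = 3.765e20, i.e. 3.765e20/6.022e23 = 6.252e-4 mol.
Photons absorbed: 0.337 × 6.252e-4 = 2.107e-4 mol.
Product: Φ × n_abs = 0.372 × 2.107e-4 = 7.838e-5 mol.
Mass: 7.838e-5 × 180.2 = 0.01412 g = 14.1 mg.

14.1 mg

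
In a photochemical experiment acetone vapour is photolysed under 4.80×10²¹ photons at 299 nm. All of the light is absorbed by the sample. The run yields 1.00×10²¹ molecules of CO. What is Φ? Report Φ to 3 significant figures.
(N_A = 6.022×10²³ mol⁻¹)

Product: 1.00×10²¹ / 6.022×10²³ = 0.001661 mol.
Moles of photons: 4.80×10²¹ / 6.022×10²³ = 0.007971 mol.
Φ = 0.001661 mol / 0.007971 mol photons = 0.208.

Φ = 0.208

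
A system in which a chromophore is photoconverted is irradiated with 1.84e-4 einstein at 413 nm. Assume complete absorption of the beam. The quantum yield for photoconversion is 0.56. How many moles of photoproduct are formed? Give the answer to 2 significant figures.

1.0e-4 mol

Product: Φ × n_abs = 0.56 × 1.84e-4 = 1.030e-4 mol.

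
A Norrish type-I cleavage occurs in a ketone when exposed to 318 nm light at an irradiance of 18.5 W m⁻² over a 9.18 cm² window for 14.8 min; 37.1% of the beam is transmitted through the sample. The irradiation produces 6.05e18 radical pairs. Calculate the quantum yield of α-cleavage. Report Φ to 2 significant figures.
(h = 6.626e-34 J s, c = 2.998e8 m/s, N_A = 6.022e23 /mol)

Product: 6.05e18 / 6.022e23 = 1.005e-5 mol.
Photon energy at 318 nm: hc/λ = (6.626e-34)(2.998e8)/(318e-9) = 6.247e-19 J.
Energy delivered: (18.5 W m⁻²)(9.18e-4 m²)(888 s) = 15.08 J.
Photons incident: 15.08 / 6.247e-19 = 2.414e19, i.e. 2.414e19/6.022e23 = 4.009e-5 mol.
Fraction absorbed: 1 − 37.1/100 = 0.6290.
Photons absorbed: 0.6290 × 4.009e-5 = 2.522e-5 mol.
Φ = 1.005e-5 mol / 2.522e-5 mol photons = 0.40.

Φ = 0.40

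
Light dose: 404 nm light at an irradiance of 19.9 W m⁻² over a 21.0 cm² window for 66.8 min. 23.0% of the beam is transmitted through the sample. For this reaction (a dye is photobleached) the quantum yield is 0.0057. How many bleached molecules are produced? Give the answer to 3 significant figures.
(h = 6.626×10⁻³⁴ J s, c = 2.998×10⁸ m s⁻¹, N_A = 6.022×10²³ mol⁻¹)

1.50×10¹⁸ bleached molecules

Photon energy at 404 nm: hc/λ = (6.626×10⁻³⁴)(2.998×10⁸)/(404×10⁻⁹) = 4.917×10⁻¹⁹ J.
Energy delivered: (19.9 W m⁻²)(21.0×10⁻⁴ m²)(4008 s) = 167.5 J.
Photons incident: 167.5 / 4.917×10⁻¹⁹ = 3.407×10²⁰, i.e. 3.407×10²⁰/6.022×10²³ = 5.658×10⁻⁴ mol.
Fraction absorbed: 1 − 23.0/100 = 0.7700.
Photons absorbed: 0.7700 × 5.658×10⁻⁴ = 4.357×10⁻⁴ mol.
Product: Φ × n_abs = 0.0057 × 4.357×10⁻⁴ = 2.483×10⁻⁶ mol.
As a count: 2.483×10⁻⁶ × 6.022×10²³ = 1.50×10¹⁸.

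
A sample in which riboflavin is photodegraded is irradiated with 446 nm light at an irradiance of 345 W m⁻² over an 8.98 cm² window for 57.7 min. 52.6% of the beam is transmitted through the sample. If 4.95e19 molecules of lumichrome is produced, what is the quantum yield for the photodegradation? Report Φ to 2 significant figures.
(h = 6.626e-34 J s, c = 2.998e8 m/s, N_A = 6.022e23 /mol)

Product: 4.95e19 / 6.022e23 = 8.220e-5 mol.
Photon energy at 446 nm: hc/λ = (6.626e-34)(2.998e8)/(446e-9) = 4.454e-19 J.
Energy delivered: (345 W m⁻²)(8.98e-4 m²)(3462 s) = 1073 J.
Photons incident: 1073 / 4.454e-19 = 2.409e21, i.e. 2.409e21/6.022e23 = 0.004000 mol.
Fraction absorbed: 1 − 52.6/100 = 0.4740.
Photons absorbed: 0.4740 × 0.004000 = 0.001896 mol.
Φ = 8.220e-5 mol / 0.001896 mol photons = 0.043.

Φ = 0.043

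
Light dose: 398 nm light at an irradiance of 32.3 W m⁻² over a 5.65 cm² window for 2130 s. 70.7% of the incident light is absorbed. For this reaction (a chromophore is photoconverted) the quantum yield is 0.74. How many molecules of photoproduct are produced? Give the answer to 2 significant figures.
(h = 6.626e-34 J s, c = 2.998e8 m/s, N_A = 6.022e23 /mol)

Photon energy at 398 nm: hc/λ = (6.626e-34)(2.998e8)/(398e-9) = 4.991e-19 J.
Energy delivered: (32.3 W m⁻²)(5.65e-4 m²)(2130 s) = 38.87 J.
Photons incident: 38.87 / 4.991e-19 = 7.788e19, i.e. 7.788e19/6.022e23 = 1.293e-4 mol.
Photons absorbed: 0.707 × 1.293e-4 = 9.142e-5 mol.
Product: Φ × n_abs = 0.74 × 9.142e-5 = 6.765e-5 mol.
As a count: 6.765e-5 × 6.022e23 = 4.1e19.

4.1e19 molecules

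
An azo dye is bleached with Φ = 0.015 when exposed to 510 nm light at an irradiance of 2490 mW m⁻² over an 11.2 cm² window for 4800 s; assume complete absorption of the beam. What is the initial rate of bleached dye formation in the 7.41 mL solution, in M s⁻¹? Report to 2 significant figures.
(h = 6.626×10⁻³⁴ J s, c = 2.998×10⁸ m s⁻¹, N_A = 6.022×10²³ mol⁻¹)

2.4×10⁻⁸ M s⁻¹

Photon energy at 510 nm: hc/λ = (6.626×10⁻³⁴)(2.998×10⁸)/(510×10⁻⁹) = 3.895×10⁻¹⁹ J.
Energy delivered: (2490 mW m⁻²)(11.2×10⁻⁴ m²)(4800 s) = 13.39 J.
Photons incident: 13.39 / 3.895×10⁻¹⁹ = 3.438×10¹⁹, i.e. 3.438×10¹⁹/6.022×10²³ = 5.709×10⁻⁵ mol.
Product formed: 0.015 × 5.709×10⁻⁵ = 8.564×10⁻⁷ mol.
Rate: 8.564×10⁻⁷ mol / (4800 s × 0.00741 L) = 2.4×10⁻⁸ M s⁻¹.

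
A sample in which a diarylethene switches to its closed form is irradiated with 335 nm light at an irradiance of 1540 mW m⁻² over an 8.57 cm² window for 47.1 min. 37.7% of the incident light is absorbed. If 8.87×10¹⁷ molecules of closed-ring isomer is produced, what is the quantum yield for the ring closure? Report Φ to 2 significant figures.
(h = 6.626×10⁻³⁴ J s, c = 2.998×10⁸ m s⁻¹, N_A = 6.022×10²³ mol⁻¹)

Φ = 0.37

Product: 8.87×10¹⁷ / 6.022×10²³ = 1.473×10⁻⁶ mol.
Photon energy at 335 nm: hc/λ = (6.626×10⁻³⁴)(2.998×10⁸)/(335×10⁻⁹) = 5.930×10⁻¹⁹ J.
Energy delivered: (1540 mW m⁻²)(8.57×10⁻⁴ m²)(2826 s) = 3.730 J.
Photons incident: 3.730 / 5.930×10⁻¹⁹ = 6.290×10¹⁸, i.e. 6.290×10¹⁸/6.022×10²³ = 1.045×10⁻⁵ mol.
Photons absorbed: 0.377 × 1.045×10⁻⁵ = 3.940×10⁻⁶ mol.
Φ = 1.473×10⁻⁶ mol / 3.940×10⁻⁶ mol photons = 0.37.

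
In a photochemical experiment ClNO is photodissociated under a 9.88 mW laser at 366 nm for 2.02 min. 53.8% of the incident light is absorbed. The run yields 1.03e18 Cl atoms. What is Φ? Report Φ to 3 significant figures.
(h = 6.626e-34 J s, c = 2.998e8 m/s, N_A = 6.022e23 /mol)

Φ = 0.868

Product: 1.03e18 / 6.022e23 = 1.710e-6 mol.
Photon energy at 366 nm: hc/λ = (6.626e-34)(2.998e8)/(366e-9) = 5.428e-19 J.
Energy delivered: (9.88 mW)(121.2 s) = 1.197 J.
Photons incident: 1.197 / 5.428e-19 = 2.205e18, i.e. 2.205e18/6.022e23 = 3.662e-6 mol.
Photons absorbed: 0.538 × 3.662e-6 = 1.970e-6 mol.
Φ = 1.710e-6 mol / 1.970e-6 mol photons = 0.868.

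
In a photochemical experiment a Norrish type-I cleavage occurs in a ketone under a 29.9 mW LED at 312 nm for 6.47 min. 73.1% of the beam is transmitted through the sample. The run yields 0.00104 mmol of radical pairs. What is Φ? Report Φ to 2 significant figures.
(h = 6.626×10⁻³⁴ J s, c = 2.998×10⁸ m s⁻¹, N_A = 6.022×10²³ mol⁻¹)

Φ = 0.13

Product: 0.00104 mmol = 1.04×10⁻⁶ mol.
Photon energy at 312 nm: hc/λ = (6.626×10⁻³⁴)(2.998×10⁸)/(312×10⁻⁹) = 6.367×10⁻¹⁹ J.
Energy delivered: (29.9 mW)(388.2 s) = 11.61 J.
Photons incident: 11.61 / 6.367×10⁻¹⁹ = 1.823×10¹⁹, i.e. 1.823×10¹⁹/6.022×10²³ = 3.027×10⁻⁵ mol.
Fraction absorbed: 1 − 73.1/100 = 0.2690.
Photons absorbed: 0.2690 × 3.027×10⁻⁵ = 8.143×10⁻⁶ mol.
Φ = 1.04×10⁻⁶ mol / 8.143×10⁻⁶ mol photons = 0.13.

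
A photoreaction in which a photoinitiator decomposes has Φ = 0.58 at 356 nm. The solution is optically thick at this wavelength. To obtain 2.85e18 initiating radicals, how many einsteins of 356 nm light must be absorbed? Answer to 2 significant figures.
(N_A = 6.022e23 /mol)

Product: 2.85e18 / 6.022e23 = 4.733e-6 mol.
Photons that must be absorbed: 4.733e-6 / 0.58 = 8.160e-6 mol.

8.2e-6 einstein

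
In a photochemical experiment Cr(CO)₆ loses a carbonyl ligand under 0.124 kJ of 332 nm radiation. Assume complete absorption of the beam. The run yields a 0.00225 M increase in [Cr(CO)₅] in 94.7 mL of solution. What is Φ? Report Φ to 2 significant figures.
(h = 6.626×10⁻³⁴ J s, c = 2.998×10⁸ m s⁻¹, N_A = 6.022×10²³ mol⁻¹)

Φ = 0.62

Product: (0.00225 M)(0.0947 L) = 2.131×10⁻⁴ mol.
Photon energy at 332 nm: hc/λ = (6.626×10⁻³⁴)(2.998×10⁸)/(332×10⁻⁹) = 5.983×10⁻¹⁹ J.
Incident energy: 0.124 kJ = 124 J.
Photons incident: 124 / 5.983×10⁻¹⁹ = 2.073×10²⁰, i.e. 2.073×10²⁰/6.022×10²³ = 3.442×10⁻⁴ mol.
Φ = 2.131×10⁻⁴ mol / 3.442×10⁻⁴ mol photons = 0.62.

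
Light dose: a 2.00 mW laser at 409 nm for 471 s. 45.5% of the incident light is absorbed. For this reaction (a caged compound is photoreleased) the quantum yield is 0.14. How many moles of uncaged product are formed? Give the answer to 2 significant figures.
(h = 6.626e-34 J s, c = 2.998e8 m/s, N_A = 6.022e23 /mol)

Photon energy at 409 nm: hc/λ = (6.626e-34)(2.998e8)/(409e-9) = 4.857e-19 J.
Energy delivered: (2.00 mW)(471 s) = 0.9420 J.
Photons incident: 0.9420 / 4.857e-19 = 1.939e18, i.e. 1.939e18/6.022e23 = 3.220e-6 mol.
Photons absorbed: 0.455 × 3.220e-6 = 1.465e-6 mol.
Product: Φ × n_abs = 0.14 × 1.465e-6 = 2.051e-7 mol.

2.1e-7 mol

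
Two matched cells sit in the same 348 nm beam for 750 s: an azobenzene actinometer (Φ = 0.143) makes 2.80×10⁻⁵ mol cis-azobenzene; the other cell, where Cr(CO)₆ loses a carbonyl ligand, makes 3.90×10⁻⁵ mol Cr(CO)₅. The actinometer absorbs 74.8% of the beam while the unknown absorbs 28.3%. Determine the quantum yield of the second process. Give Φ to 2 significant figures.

Photons absorbed by the actinometer: 2.80×10⁻⁵ / 0.143 = 1.958×10⁻⁴ mol.
Incident flux: 1.958×10⁻⁴ / 0.748 = 2.618×10⁻⁴ einstein.
Absorbed by unknown: 0.283 × 2.618×10⁻⁴ = 7.409×10⁻⁵ mol.
Φ(unknown) = 3.90×10⁻⁵ / 7.409×10⁻⁵ = 0.53.

Φ = 0.53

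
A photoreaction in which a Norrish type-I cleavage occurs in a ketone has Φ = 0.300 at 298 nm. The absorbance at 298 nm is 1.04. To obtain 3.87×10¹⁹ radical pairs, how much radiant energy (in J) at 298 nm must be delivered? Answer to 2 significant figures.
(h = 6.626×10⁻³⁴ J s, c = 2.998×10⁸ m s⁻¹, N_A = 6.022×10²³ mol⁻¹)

Product: 3.87×10¹⁹ / 6.022×10²³ = 6.426×10⁻⁵ mol.
Photons that must be absorbed: 6.426×10⁻⁵ / 0.300 = 2.142×10⁻⁴ mol.
Fraction absorbed: 1 − 10^(−1.04) = 0.9088.
Incident photons needed: 2.142×10⁻⁴ / 0.9088 = 2.357×10⁻⁴ mol.
Photon energy: hc/λ = 6.666×10⁻¹⁹ J; per mole, 4.014×10⁵ J mol⁻¹.
Energy required: 2.357×10⁻⁴ × 4.014×10⁵ = 95 J.

95 J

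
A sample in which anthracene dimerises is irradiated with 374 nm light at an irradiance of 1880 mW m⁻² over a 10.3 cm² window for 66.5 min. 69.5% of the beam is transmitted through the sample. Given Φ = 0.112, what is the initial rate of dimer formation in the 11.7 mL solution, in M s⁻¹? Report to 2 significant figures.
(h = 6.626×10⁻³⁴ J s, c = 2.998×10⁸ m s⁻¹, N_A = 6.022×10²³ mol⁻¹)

Photon energy at 374 nm: hc/λ = (6.626×10⁻³⁴)(2.998×10⁸)/(374×10⁻⁹) = 5.311×10⁻¹⁹ J.
Energy delivered: (1880 mW m⁻²)(10.3×10⁻⁴ m²)(3990 s) = 7.726 J.
Photons incident: 7.726 / 5.311×10⁻¹⁹ = 1.455×10¹⁹, i.e. 1.455×10¹⁹/6.022×10²³ = 2.416×10⁻⁵ mol.
Fraction absorbed: 1 − 69.5/100 = 0.3050.
Photons absorbed: 0.3050 × 2.416×10⁻⁵ = 7.369×10⁻⁶ mol.
Product formed: 0.112 × 7.369×10⁻⁶ = 8.253×10⁻⁷ mol.
Rate: 8.253×10⁻⁷ mol / (3990 s × 0.0117 L) = 1.8×10⁻⁸ M s⁻¹.

1.8×10⁻⁸ M s⁻¹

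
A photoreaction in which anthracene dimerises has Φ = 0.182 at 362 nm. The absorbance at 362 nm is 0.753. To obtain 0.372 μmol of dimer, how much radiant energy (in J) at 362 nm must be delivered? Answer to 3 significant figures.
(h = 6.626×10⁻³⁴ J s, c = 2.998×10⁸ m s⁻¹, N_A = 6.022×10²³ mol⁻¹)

Product: 0.372 μmol = 3.72×10⁻⁷ mol.
Photons that must be absorbed: 3.72×10⁻⁷ / 0.182 = 2.044×10⁻⁶ mol.
Fraction absorbed: 1 − 10^(−0.753) = 0.8234.
Incident photons needed: 2.044×10⁻⁶ / 0.8234 = 2.482×10⁻⁶ mol.
Photon energy: hc/λ = 5.487×10⁻¹⁹ J; per mole, 3.304×10⁵ J mol⁻¹.
Energy required: 2.482×10⁻⁶ × 3.304×10⁵ = 0.820 J.

0.820 J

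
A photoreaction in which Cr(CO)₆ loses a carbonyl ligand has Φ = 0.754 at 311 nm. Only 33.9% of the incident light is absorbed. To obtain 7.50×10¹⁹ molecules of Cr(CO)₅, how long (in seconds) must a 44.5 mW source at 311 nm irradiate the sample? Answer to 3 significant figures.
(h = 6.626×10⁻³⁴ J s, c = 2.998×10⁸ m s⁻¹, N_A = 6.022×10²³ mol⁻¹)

Product: 7.50×10¹⁹ / 6.022×10²³ = 1.245×10⁻⁴ mol.
Photons that must be absorbed: 1.245×10⁻⁴ / 0.754 = 1.651×10⁻⁴ mol.
Incident photons needed: 1.651×10⁻⁴ / 0.339 = 4.870×10⁻⁴ mol.
Photon energy: hc/λ = 6.387×10⁻¹⁹ J; per mole, 3.846×10⁵ J mol⁻¹.
Energy required: 4.870×10⁻⁴ × 3.846×10⁵ = 187.3 J.
Time: 187.3 J / 0.0445 W = 4210 s.

t ≈ 4210 s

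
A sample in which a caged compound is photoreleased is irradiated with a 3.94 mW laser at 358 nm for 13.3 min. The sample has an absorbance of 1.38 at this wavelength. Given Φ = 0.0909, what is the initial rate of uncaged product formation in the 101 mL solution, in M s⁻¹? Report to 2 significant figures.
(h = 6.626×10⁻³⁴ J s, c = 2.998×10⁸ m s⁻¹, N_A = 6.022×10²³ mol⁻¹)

1.0×10⁻⁸ M s⁻¹

Photon energy at 358 nm: hc/λ = (6.626×10⁻³⁴)(2.998×10⁸)/(358×10⁻⁹) = 5.549×10⁻¹⁹ J.
Energy delivered: (3.94 mW)(798 s) = 3.144 J.
Photons incident: 3.144 / 5.549×10⁻¹⁹ = 5.666×10¹⁸, i.e. 5.666×10¹⁸/6.022×10²³ = 9.409×10⁻⁶ mol.
Fraction absorbed: 1 − 10^(−1.38) = 0.9583.
Photons absorbed: 0.9583 × 9.409×10⁻⁶ = 9.017×10⁻⁶ mol.
Product formed: 0.0909 × 9.017×10⁻⁶ = 8.196×10⁻⁷ mol.
Rate: 8.196×10⁻⁷ mol / (798 s × 0.101 L) = 1.0×10⁻⁸ M s⁻¹.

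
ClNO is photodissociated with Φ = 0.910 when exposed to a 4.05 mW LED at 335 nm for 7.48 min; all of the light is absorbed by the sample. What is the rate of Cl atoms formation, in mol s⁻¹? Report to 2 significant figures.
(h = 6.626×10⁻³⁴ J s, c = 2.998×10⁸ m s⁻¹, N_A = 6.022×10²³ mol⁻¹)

Photon energy at 335 nm: hc/λ = (6.626×10⁻³⁴)(2.998×10⁸)/(335×10⁻⁹) = 5.930×10⁻¹⁹ J.
Energy delivered: (4.05 mW)(448.8 s) = 1.818 J.
Photons incident: 1.818 / 5.930×10⁻¹⁹ = 3.066×10¹⁸, i.e. 3.066×10¹⁸/6.022×10²³ = 5.091×10⁻⁶ mol.
Product formed: 0.910 × 5.091×10⁻⁶ = 4.633×10⁻⁶ mol.
Rate: 4.633×10⁻⁶ / 448.8 s = 1.0×10⁻⁸ mol s⁻¹.

1.0×10⁻⁸ mol s⁻¹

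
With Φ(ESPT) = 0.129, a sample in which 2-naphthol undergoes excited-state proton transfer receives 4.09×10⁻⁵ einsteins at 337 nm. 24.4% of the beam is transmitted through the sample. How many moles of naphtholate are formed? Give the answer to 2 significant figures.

4.0×10⁻⁶ mol

Fraction absorbed: 1 − 24.4/100 = 0.7560.
Photons absorbed: 0.7560 × 4.09×10⁻⁵ = 3.092×10⁻⁵ mol.
Product: Φ × n_abs = 0.129 × 3.092×10⁻⁵ = 3.989×10⁻⁶ mol.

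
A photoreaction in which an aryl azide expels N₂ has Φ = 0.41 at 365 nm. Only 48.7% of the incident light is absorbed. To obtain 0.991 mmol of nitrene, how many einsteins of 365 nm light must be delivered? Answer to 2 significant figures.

Product: 0.991 mmol = 9.91×10⁻⁴ mol.
Photons that must be absorbed: 9.91×10⁻⁴ / 0.41 = 0.002417 mol.
Incident photons needed: 0.002417 / 0.487 = 0.004963 mol.

0.0050 einstein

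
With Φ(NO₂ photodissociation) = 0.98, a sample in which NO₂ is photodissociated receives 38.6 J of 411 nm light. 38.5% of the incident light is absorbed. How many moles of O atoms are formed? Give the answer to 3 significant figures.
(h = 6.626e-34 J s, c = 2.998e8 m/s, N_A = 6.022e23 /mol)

Photon energy at 411 nm: hc/λ = (6.626e-34)(2.998e8)/(411e-9) = 4.833e-19 J.
Photons incident: 38.6 / 4.833e-19 = 7.987e19, i.e. 7.987e19/6.022e23 = 1.326e-4 mol.
Photons absorbed: 0.385 × 1.326e-4 = 5.105e-5 mol.
Product: Φ × n_abs = 0.98 × 5.105e-5 = 5.003e-5 mol.

5.00e-5 mol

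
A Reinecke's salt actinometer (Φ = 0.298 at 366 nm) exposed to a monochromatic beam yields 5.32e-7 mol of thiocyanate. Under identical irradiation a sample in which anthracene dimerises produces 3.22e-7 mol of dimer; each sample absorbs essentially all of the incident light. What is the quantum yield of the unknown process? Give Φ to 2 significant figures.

Photons absorbed by the actinometer: 5.32e-7 / 0.298 = 1.785e-6 mol.
Φ(unknown) = 3.22e-7 / 1.785e-6 = 0.18.

Φ = 0.18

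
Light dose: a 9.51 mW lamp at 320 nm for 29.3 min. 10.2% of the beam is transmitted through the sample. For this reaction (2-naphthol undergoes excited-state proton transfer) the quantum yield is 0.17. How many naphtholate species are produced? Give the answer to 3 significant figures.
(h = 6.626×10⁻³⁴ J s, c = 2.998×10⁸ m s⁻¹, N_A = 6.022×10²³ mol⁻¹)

Photon energy at 320 nm: hc/λ = (6.626×10⁻³⁴)(2.998×10⁸)/(320×10⁻⁹) = 6.208×10⁻¹⁹ J.
Energy delivered: (9.51 mW)(1758 s) = 16.72 J.
Photons incident: 16.72 / 6.208×10⁻¹⁹ = 2.693×10¹⁹, i.e. 2.693×10¹⁹/6.022×10²³ = 4.472×10⁻⁵ mol.
Fraction absorbed: 1 − 10.2/100 = 0.8980.
Photons absorbed: 0.8980 × 4.472×10⁻⁵ = 4.016×10⁻⁵ mol.
Product: Φ × n_abs = 0.17 × 4.016×10⁻⁵ = 6.827×10⁻⁶ mol.
As a count: 6.827×10⁻⁶ × 6.022×10²³ = 4.11×10¹⁸.

4.11×10¹⁸ species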